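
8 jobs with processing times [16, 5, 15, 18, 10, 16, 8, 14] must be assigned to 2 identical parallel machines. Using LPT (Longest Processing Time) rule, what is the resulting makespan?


Sort jobs in decreasing order (LPT): [18, 16, 16, 15, 14, 10, 8, 5]
Assign each job to the least loaded machine:
  Machine 1: jobs [18, 15, 10, 8], load = 51
  Machine 2: jobs [16, 16, 14, 5], load = 51
Makespan = max load = 51

51


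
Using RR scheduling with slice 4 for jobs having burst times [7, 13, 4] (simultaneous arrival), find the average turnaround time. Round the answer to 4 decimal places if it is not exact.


Time quantum = 4
Execution trace:
  J1 runs 4 units, time = 4
  J2 runs 4 units, time = 8
  J3 runs 4 units, time = 12
  J1 runs 3 units, time = 15
  J2 runs 4 units, time = 19
  J2 runs 4 units, time = 23
  J2 runs 1 units, time = 24
Finish times: [15, 24, 12]
Average turnaround = 51/3 = 17.0

17.0


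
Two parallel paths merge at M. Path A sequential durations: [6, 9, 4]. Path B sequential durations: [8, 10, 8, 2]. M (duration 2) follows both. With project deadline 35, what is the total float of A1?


Forward pass: ES(A1) = sum of predecessors on chain A = 0
EF = ES + duration = 0 + 6 = 6
Backward pass: LF(M) = deadline = 35; LS(M) = 35 - 2 = 33
LF(A1) = LS(M) - sum(successors on chain A) = 33 - 13 = 20
LS = LF - duration = 20 - 6 = 14
Total float = LS - ES = 14 - 0 = 14

14


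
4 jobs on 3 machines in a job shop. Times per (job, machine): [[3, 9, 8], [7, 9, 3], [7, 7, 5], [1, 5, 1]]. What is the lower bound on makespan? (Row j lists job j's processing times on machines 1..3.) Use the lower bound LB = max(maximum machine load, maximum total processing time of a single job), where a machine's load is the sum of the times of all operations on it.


Machine loads:
  Machine 1: 3 + 7 + 7 + 1 = 18
  Machine 2: 9 + 9 + 7 + 5 = 30
  Machine 3: 8 + 3 + 5 + 1 = 17
Max machine load = 30
Job totals:
  Job 1: 20
  Job 2: 19
  Job 3: 19
  Job 4: 7
Max job total = 20
Lower bound = max(30, 20) = 30

30


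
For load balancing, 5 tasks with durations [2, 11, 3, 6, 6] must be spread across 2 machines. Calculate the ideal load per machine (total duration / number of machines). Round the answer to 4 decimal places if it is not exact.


Total processing time = 2 + 11 + 3 + 6 + 6 = 28
Number of machines = 2
Ideal balanced load = 28 / 2 = 14.0

14.0


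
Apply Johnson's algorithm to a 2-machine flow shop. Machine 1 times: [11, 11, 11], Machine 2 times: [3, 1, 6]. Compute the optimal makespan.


Apply Johnson's rule:
  Group 1 (a <= b): []
  Group 2 (a > b): [(3, 11, 6), (1, 11, 3), (2, 11, 1)]
Optimal job order: [3, 1, 2]
Schedule:
  Job 3: M1 done at 11, M2 done at 17
  Job 1: M1 done at 22, M2 done at 25
  Job 2: M1 done at 33, M2 done at 34
Makespan = 34

34


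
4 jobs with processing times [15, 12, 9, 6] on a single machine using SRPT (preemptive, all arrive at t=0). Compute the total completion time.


Since all jobs arrive at t=0, SRPT equals SPT ordering.
SPT order: [6, 9, 12, 15]
Completion times:
  Job 1: p=6, C=6
  Job 2: p=9, C=15
  Job 3: p=12, C=27
  Job 4: p=15, C=42
Total completion time = 6 + 15 + 27 + 42 = 90

90


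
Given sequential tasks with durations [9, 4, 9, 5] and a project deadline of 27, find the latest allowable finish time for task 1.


LF(activity 1) = deadline - sum of successor durations
Successors: activities 2 through 4 with durations [4, 9, 5]
Sum of successor durations = 18
LF = 27 - 18 = 9

9


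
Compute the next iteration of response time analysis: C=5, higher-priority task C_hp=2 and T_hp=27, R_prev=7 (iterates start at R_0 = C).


R_next = C + ceil(R_prev / T_hp) * C_hp
ceil(7 / 27) = ceil(0.2593) = 1
Interference = 1 * 2 = 2
R_next = 5 + 2 = 7
R_next = R_prev, so the iteration has converged (response time = 7).

7


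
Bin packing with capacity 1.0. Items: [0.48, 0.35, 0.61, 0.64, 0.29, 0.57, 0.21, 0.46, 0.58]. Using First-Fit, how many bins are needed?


Place items sequentially using First-Fit:
  Item 0.48 -> new Bin 1
  Item 0.35 -> Bin 1 (now 0.83)
  Item 0.61 -> new Bin 2
  Item 0.64 -> new Bin 3
  Item 0.29 -> Bin 2 (now 0.9)
  Item 0.57 -> new Bin 4
  Item 0.21 -> Bin 3 (now 0.85)
  Item 0.46 -> new Bin 5
  Item 0.58 -> new Bin 6
Total bins used = 6

6


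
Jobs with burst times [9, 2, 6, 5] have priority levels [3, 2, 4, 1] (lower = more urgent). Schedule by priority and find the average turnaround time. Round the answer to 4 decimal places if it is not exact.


Sort by priority (ascending = highest first):
Order: [(1, 5), (2, 2), (3, 9), (4, 6)]
Completion times:
  Priority 1, burst=5, C=5
  Priority 2, burst=2, C=7
  Priority 3, burst=9, C=16
  Priority 4, burst=6, C=22
Average turnaround = 50/4 = 12.5

12.5


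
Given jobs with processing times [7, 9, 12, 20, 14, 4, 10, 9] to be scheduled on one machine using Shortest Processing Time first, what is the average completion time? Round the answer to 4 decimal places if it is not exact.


Sort jobs by processing time (SPT order): [4, 7, 9, 9, 10, 12, 14, 20]
Compute completion times sequentially:
  Job 1: processing = 4, completes at 4
  Job 2: processing = 7, completes at 11
  Job 3: processing = 9, completes at 20
  Job 4: processing = 9, completes at 29
  Job 5: processing = 10, completes at 39
  Job 6: processing = 12, completes at 51
  Job 7: processing = 14, completes at 65
  Job 8: processing = 20, completes at 85
Sum of completion times = 304
Average completion time = 304/8 = 38.0

38.0


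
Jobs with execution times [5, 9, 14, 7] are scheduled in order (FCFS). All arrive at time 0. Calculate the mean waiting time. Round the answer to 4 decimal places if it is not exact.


FCFS order (as given): [5, 9, 14, 7]
Waiting times:
  Job 1: wait = 0
  Job 2: wait = 5
  Job 3: wait = 14
  Job 4: wait = 28
Sum of waiting times = 47
Average waiting time = 47/4 = 11.75

11.75


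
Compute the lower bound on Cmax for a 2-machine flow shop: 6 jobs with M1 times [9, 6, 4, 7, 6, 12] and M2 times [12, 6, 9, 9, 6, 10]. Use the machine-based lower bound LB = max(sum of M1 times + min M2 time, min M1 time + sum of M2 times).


LB1 = sum(M1 times) + min(M2 times) = 44 + 6 = 50
LB2 = min(M1 times) + sum(M2 times) = 4 + 52 = 56
Lower bound = max(LB1, LB2) = max(50, 56) = 56

56


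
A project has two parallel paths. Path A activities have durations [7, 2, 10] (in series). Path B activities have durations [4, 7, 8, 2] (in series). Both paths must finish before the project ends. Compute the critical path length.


Path A total = 7 + 2 + 10 = 19
Path B total = 4 + 7 + 8 + 2 = 21
Critical path = longest path = max(19, 21) = 21

21


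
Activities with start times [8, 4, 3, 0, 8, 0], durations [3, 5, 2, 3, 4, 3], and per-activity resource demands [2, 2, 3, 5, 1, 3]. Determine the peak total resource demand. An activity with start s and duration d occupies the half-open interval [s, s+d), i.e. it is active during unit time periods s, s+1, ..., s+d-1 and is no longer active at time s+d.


Each activity i is active on [start_i, start_i + duration_i).
Compute total resource usage per time slot:
  t=0: active resources = [5, 3], total = 8
  t=1: active resources = [5, 3], total = 8
  t=2: active resources = [5, 3], total = 8
  t=3: active resources = [3], total = 3
  t=4: active resources = [2, 3], total = 5
  t=5: active resources = [2], total = 2
  t=6: active resources = [2], total = 2
  t=7: active resources = [2], total = 2
  t=8: active resources = [2, 2, 1], total = 5
  t=9: active resources = [2, 1], total = 3
  t=10: active resources = [2, 1], total = 3
  t=11: active resources = [1], total = 1
Peak resource demand = 8

8


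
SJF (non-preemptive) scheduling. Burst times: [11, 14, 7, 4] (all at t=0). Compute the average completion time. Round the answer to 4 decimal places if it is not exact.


SJF order (ascending): [4, 7, 11, 14]
Completion times:
  Job 1: burst=4, C=4
  Job 2: burst=7, C=11
  Job 3: burst=11, C=22
  Job 4: burst=14, C=36
Average completion = 73/4 = 18.25

18.25


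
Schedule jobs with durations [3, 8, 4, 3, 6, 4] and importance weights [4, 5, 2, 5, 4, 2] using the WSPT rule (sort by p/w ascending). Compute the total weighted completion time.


Compute p/w ratios and sort ascending (WSPT): [(3, 5), (3, 4), (6, 4), (8, 5), (4, 2), (4, 2)]
Compute weighted completion times:
  Job (p=3,w=5): C=3, w*C=5*3=15
  Job (p=3,w=4): C=6, w*C=4*6=24
  Job (p=6,w=4): C=12, w*C=4*12=48
  Job (p=8,w=5): C=20, w*C=5*20=100
  Job (p=4,w=2): C=24, w*C=2*24=48
  Job (p=4,w=2): C=28, w*C=2*28=56
Total weighted completion time = 291

291


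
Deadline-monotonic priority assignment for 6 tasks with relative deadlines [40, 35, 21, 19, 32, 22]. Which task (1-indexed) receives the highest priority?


Sort tasks by relative deadline (ascending):
  Task 4: deadline = 19
  Task 3: deadline = 21
  Task 6: deadline = 22
  Task 5: deadline = 32
  Task 2: deadline = 35
  Task 1: deadline = 40
Priority order (highest first): [4, 3, 6, 5, 2, 1]
Highest priority task = 4

4


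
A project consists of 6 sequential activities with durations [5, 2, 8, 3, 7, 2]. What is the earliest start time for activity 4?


Activity 4 starts after activities 1 through 3 complete.
Predecessor durations: [5, 2, 8]
ES = 5 + 2 + 8 = 15

15


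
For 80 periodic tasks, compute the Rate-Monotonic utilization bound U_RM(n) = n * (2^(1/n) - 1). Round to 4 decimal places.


Compute 2^(1/80) = 1.0087019838
Subtract 1: 1.0087019838 - 1 = 0.0087019838
Multiply by n: 80 * 0.0087019838 = 0.6961587040
Round to 4 dp: 0.6962

0.6962


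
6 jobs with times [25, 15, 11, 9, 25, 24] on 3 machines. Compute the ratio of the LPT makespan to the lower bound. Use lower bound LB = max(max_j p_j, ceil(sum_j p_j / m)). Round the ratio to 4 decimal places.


LPT order: [25, 25, 24, 15, 11, 9]
Machine loads after assignment: [36, 34, 39]
LPT makespan = 39
Lower bound = max(max_job, ceil(total/3)) = max(25, 37) = 37
Ratio = 39 / 37 = 1.0541

1.0541


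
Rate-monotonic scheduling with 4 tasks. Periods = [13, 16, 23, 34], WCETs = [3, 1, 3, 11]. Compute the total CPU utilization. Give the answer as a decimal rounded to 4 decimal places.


Compute individual utilizations (exact fractions):
  Task 1: C/T = 3/13 (approx. 0.2308)
  Task 2: C/T = 1/16 (approx. 0.0625)
  Task 3: C/T = 3/23 (approx. 0.1304)
  Task 4: C/T = 11/34 (approx. 0.3235)
Total utilization U = 3/13 + 1/16 + 3/23 + 11/34 = 60771/81328
Rounded to 4 decimal places: U = 0.7472
RM (Liu & Layland) bound for 4 tasks = 0.756828; compare with U = 60771/81328 (approx. 0.747233)
U <= bound, so schedulable by RM sufficient condition.

0.7472


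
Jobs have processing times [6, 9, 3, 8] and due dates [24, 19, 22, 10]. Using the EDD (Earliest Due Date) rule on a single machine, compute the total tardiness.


Sort by due date (EDD order): [(8, 10), (9, 19), (3, 22), (6, 24)]
Compute completion times and tardiness:
  Job 1: p=8, d=10, C=8, tardiness=max(0,8-10)=0
  Job 2: p=9, d=19, C=17, tardiness=max(0,17-19)=0
  Job 3: p=3, d=22, C=20, tardiness=max(0,20-22)=0
  Job 4: p=6, d=24, C=26, tardiness=max(0,26-24)=2
Total tardiness = 2

2


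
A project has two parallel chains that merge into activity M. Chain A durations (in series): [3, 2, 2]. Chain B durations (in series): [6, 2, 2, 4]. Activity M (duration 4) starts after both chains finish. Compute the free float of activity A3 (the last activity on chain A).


ES(A3) = sum of predecessors on chain A = 5
EF(A3) = ES + duration = 5 + 2 = 7
Successor of A3 is M. ES(M) = max(sum(A), sum(B)) = max(7, 14) = 14
Free float = ES(successor) - EF(current) = 14 - 7 = 7

7


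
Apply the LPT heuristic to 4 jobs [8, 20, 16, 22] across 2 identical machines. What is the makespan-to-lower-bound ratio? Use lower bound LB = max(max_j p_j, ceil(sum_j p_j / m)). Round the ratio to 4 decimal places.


LPT order: [22, 20, 16, 8]
Machine loads after assignment: [30, 36]
LPT makespan = 36
Lower bound = max(max_job, ceil(total/2)) = max(22, 33) = 33
Ratio = 36 / 33 = 1.0909

1.0909


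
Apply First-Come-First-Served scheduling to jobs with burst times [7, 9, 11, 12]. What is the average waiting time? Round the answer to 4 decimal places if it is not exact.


FCFS order (as given): [7, 9, 11, 12]
Waiting times:
  Job 1: wait = 0
  Job 2: wait = 7
  Job 3: wait = 16
  Job 4: wait = 27
Sum of waiting times = 50
Average waiting time = 50/4 = 12.5

12.5


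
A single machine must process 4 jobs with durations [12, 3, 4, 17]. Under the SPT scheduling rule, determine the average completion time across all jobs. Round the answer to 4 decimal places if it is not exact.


Sort jobs by processing time (SPT order): [3, 4, 12, 17]
Compute completion times sequentially:
  Job 1: processing = 3, completes at 3
  Job 2: processing = 4, completes at 7
  Job 3: processing = 12, completes at 19
  Job 4: processing = 17, completes at 36
Sum of completion times = 65
Average completion time = 65/4 = 16.25

16.25


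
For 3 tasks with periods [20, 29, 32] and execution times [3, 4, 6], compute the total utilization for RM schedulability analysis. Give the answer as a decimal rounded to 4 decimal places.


Compute individual utilizations (exact fractions):
  Task 1: C/T = 3/20 (approx. 0.15)
  Task 2: C/T = 4/29 (approx. 0.1379)
  Task 3: C/T = 6/32 = 3/16 (approx. 0.1875)
Total utilization U = 3/20 + 4/29 + 3/16 = 1103/2320
Rounded to 4 decimal places: U = 0.4754
RM (Liu & Layland) bound for 3 tasks = 0.779763; compare with U = 1103/2320 (approx. 0.475431)
U <= bound, so schedulable by RM sufficient condition.

0.4754


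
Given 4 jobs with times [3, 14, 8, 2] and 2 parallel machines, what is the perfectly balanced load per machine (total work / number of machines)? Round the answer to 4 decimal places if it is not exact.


Total processing time = 3 + 14 + 8 + 2 = 27
Number of machines = 2
Ideal balanced load = 27 / 2 = 13.5

13.5


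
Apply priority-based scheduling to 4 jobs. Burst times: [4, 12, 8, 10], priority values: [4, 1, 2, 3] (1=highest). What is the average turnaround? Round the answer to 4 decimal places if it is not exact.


Sort by priority (ascending = highest first):
Order: [(1, 12), (2, 8), (3, 10), (4, 4)]
Completion times:
  Priority 1, burst=12, C=12
  Priority 2, burst=8, C=20
  Priority 3, burst=10, C=30
  Priority 4, burst=4, C=34
Average turnaround = 96/4 = 24.0

24.0


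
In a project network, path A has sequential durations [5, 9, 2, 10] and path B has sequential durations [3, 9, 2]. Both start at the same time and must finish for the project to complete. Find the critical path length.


Path A total = 5 + 9 + 2 + 10 = 26
Path B total = 3 + 9 + 2 = 14
Critical path = longest path = max(26, 14) = 26

26


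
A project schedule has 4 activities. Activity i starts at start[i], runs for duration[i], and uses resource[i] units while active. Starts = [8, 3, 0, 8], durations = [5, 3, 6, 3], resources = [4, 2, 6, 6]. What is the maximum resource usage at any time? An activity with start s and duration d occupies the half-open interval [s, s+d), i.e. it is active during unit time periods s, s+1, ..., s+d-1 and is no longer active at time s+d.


Each activity i is active on [start_i, start_i + duration_i).
Compute total resource usage per time slot:
  t=0: active resources = [6], total = 6
  t=1: active resources = [6], total = 6
  t=2: active resources = [6], total = 6
  t=3: active resources = [2, 6], total = 8
  t=4: active resources = [2, 6], total = 8
  t=5: active resources = [2, 6], total = 8
  t=6: active resources = [], total = 0
  t=7: active resources = [], total = 0
  t=8: active resources = [4, 6], total = 10
  t=9: active resources = [4, 6], total = 10
  t=10: active resources = [4, 6], total = 10
  t=11: active resources = [4], total = 4
  t=12: active resources = [4], total = 4
Peak resource demand = 10

10


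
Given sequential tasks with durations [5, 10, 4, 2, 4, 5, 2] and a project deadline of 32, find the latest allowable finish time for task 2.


LF(activity 2) = deadline - sum of successor durations
Successors: activities 3 through 7 with durations [4, 2, 4, 5, 2]
Sum of successor durations = 17
LF = 32 - 17 = 15

15


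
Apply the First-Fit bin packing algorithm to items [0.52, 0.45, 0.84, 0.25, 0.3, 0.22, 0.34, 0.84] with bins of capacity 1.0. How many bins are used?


Place items sequentially using First-Fit:
  Item 0.52 -> new Bin 1
  Item 0.45 -> Bin 1 (now 0.97)
  Item 0.84 -> new Bin 2
  Item 0.25 -> new Bin 3
  Item 0.3 -> Bin 3 (now 0.55)
  Item 0.22 -> Bin 3 (now 0.77)
  Item 0.34 -> new Bin 4
  Item 0.84 -> new Bin 5
Total bins used = 5

5


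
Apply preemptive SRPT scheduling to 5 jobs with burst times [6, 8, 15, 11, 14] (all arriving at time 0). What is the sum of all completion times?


Since all jobs arrive at t=0, SRPT equals SPT ordering.
SPT order: [6, 8, 11, 14, 15]
Completion times:
  Job 1: p=6, C=6
  Job 2: p=8, C=14
  Job 3: p=11, C=25
  Job 4: p=14, C=39
  Job 5: p=15, C=54
Total completion time = 6 + 14 + 25 + 39 + 54 = 138

138


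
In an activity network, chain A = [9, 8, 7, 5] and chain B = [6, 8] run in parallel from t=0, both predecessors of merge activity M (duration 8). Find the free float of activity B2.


ES(B2) = sum of predecessors on chain B = 6
EF(B2) = ES + duration = 6 + 8 = 14
Successor of B2 is M. ES(M) = max(sum(A), sum(B)) = max(29, 14) = 29
Free float = ES(successor) - EF(current) = 29 - 14 = 15

15


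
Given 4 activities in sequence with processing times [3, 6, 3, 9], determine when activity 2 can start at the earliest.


Activity 2 starts after activities 1 through 1 complete.
Predecessor durations: [3]
ES = 3 = 3

3


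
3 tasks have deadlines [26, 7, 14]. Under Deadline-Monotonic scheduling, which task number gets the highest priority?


Sort tasks by relative deadline (ascending):
  Task 2: deadline = 7
  Task 3: deadline = 14
  Task 1: deadline = 26
Priority order (highest first): [2, 3, 1]
Highest priority task = 2

2


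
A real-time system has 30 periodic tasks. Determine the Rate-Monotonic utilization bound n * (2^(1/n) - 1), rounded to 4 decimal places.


Compute 2^(1/30) = 1.0233738920
Subtract 1: 1.0233738920 - 1 = 0.0233738920
Multiply by n: 30 * 0.0233738920 = 0.7012167600
Round to 4 dp: 0.7012

0.7012


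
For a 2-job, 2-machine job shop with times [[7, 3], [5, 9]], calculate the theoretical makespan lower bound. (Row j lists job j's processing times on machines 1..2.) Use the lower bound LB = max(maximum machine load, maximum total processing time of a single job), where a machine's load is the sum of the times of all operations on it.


Machine loads:
  Machine 1: 7 + 5 = 12
  Machine 2: 3 + 9 = 12
Max machine load = 12
Job totals:
  Job 1: 10
  Job 2: 14
Max job total = 14
Lower bound = max(12, 14) = 14

14


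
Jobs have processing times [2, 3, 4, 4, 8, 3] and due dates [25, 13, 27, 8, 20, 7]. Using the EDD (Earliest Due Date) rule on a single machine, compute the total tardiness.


Sort by due date (EDD order): [(3, 7), (4, 8), (3, 13), (8, 20), (2, 25), (4, 27)]
Compute completion times and tardiness:
  Job 1: p=3, d=7, C=3, tardiness=max(0,3-7)=0
  Job 2: p=4, d=8, C=7, tardiness=max(0,7-8)=0
  Job 3: p=3, d=13, C=10, tardiness=max(0,10-13)=0
  Job 4: p=8, d=20, C=18, tardiness=max(0,18-20)=0
  Job 5: p=2, d=25, C=20, tardiness=max(0,20-25)=0
  Job 6: p=4, d=27, C=24, tardiness=max(0,24-27)=0
Total tardiness = 0

0


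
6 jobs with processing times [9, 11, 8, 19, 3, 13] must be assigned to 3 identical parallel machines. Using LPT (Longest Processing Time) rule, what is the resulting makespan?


Sort jobs in decreasing order (LPT): [19, 13, 11, 9, 8, 3]
Assign each job to the least loaded machine:
  Machine 1: jobs [19, 3], load = 22
  Machine 2: jobs [13, 8], load = 21
  Machine 3: jobs [11, 9], load = 20
Makespan = max load = 22

22


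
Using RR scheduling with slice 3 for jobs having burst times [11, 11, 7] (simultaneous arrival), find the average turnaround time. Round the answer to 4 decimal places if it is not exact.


Time quantum = 3
Execution trace:
  J1 runs 3 units, time = 3
  J2 runs 3 units, time = 6
  J3 runs 3 units, time = 9
  J1 runs 3 units, time = 12
  J2 runs 3 units, time = 15
  J3 runs 3 units, time = 18
  J1 runs 3 units, time = 21
  J2 runs 3 units, time = 24
  J3 runs 1 units, time = 25
  J1 runs 2 units, time = 27
  J2 runs 2 units, time = 29
Finish times: [27, 29, 25]
Average turnaround = 81/3 = 27.0

27.0


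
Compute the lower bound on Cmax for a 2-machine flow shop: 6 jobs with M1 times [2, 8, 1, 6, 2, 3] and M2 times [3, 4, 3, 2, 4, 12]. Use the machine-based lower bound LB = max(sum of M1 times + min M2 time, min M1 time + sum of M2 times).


LB1 = sum(M1 times) + min(M2 times) = 22 + 2 = 24
LB2 = min(M1 times) + sum(M2 times) = 1 + 28 = 29
Lower bound = max(LB1, LB2) = max(24, 29) = 29

29


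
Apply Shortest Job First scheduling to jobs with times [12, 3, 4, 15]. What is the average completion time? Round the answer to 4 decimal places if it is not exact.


SJF order (ascending): [3, 4, 12, 15]
Completion times:
  Job 1: burst=3, C=3
  Job 2: burst=4, C=7
  Job 3: burst=12, C=19
  Job 4: burst=15, C=34
Average completion = 63/4 = 15.75

15.75


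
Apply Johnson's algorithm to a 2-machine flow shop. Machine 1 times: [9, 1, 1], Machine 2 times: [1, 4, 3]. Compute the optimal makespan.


Apply Johnson's rule:
  Group 1 (a <= b): [(2, 1, 4), (3, 1, 3)]
  Group 2 (a > b): [(1, 9, 1)]
Optimal job order: [2, 3, 1]
Schedule:
  Job 2: M1 done at 1, M2 done at 5
  Job 3: M1 done at 2, M2 done at 8
  Job 1: M1 done at 11, M2 done at 12
Makespan = 12

12


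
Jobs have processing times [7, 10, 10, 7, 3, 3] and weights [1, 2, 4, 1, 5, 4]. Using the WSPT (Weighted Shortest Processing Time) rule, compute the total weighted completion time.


Compute p/w ratios and sort ascending (WSPT): [(3, 5), (3, 4), (10, 4), (10, 2), (7, 1), (7, 1)]
Compute weighted completion times:
  Job (p=3,w=5): C=3, w*C=5*3=15
  Job (p=3,w=4): C=6, w*C=4*6=24
  Job (p=10,w=4): C=16, w*C=4*16=64
  Job (p=10,w=2): C=26, w*C=2*26=52
  Job (p=7,w=1): C=33, w*C=1*33=33
  Job (p=7,w=1): C=40, w*C=1*40=40
Total weighted completion time = 228

228


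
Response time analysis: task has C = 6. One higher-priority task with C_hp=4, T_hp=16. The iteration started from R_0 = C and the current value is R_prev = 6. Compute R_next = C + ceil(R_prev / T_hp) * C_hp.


R_next = C + ceil(R_prev / T_hp) * C_hp
ceil(6 / 16) = ceil(0.375) = 1
Interference = 1 * 4 = 4
R_next = 6 + 4 = 10

10


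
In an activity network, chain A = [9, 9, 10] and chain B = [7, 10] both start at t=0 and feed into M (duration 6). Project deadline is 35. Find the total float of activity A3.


Forward pass: ES(A3) = sum of predecessors on chain A = 18
EF = ES + duration = 18 + 10 = 28
Backward pass: LF(M) = deadline = 35; LS(M) = 35 - 6 = 29
LF(A3) = LS(M) - sum(successors on chain A) = 29 - 0 = 29
LS = LF - duration = 29 - 10 = 19
Total float = LS - ES = 19 - 18 = 1

1


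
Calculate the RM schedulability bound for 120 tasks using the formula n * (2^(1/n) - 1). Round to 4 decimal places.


Compute 2^(1/120) = 1.0057929411
Subtract 1: 1.0057929411 - 1 = 0.0057929411
Multiply by n: 120 * 0.0057929411 = 0.6951529320
Round to 4 dp: 0.6952

0.6952


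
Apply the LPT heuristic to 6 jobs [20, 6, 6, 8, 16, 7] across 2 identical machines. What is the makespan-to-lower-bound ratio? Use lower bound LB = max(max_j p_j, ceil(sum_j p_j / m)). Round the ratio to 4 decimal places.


LPT order: [20, 16, 8, 7, 6, 6]
Machine loads after assignment: [33, 30]
LPT makespan = 33
Lower bound = max(max_job, ceil(total/2)) = max(20, 32) = 32
Ratio = 33 / 32 = 1.0313

1.0313


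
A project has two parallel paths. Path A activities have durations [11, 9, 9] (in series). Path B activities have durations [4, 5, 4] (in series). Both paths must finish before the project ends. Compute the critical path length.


Path A total = 11 + 9 + 9 = 29
Path B total = 4 + 5 + 4 = 13
Critical path = longest path = max(29, 13) = 29

29


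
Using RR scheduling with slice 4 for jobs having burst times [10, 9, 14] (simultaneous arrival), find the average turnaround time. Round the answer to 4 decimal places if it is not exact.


Time quantum = 4
Execution trace:
  J1 runs 4 units, time = 4
  J2 runs 4 units, time = 8
  J3 runs 4 units, time = 12
  J1 runs 4 units, time = 16
  J2 runs 4 units, time = 20
  J3 runs 4 units, time = 24
  J1 runs 2 units, time = 26
  J2 runs 1 units, time = 27
  J3 runs 4 units, time = 31
  J3 runs 2 units, time = 33
Finish times: [26, 27, 33]
Average turnaround = 86/3 = 28.6667

28.6667


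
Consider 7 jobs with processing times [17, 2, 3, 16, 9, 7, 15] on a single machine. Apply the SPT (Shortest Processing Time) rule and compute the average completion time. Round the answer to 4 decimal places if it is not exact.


Sort jobs by processing time (SPT order): [2, 3, 7, 9, 15, 16, 17]
Compute completion times sequentially:
  Job 1: processing = 2, completes at 2
  Job 2: processing = 3, completes at 5
  Job 3: processing = 7, completes at 12
  Job 4: processing = 9, completes at 21
  Job 5: processing = 15, completes at 36
  Job 6: processing = 16, completes at 52
  Job 7: processing = 17, completes at 69
Sum of completion times = 197
Average completion time = 197/7 = 28.1429

28.1429


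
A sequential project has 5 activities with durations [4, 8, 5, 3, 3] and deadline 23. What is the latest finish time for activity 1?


LF(activity 1) = deadline - sum of successor durations
Successors: activities 2 through 5 with durations [8, 5, 3, 3]
Sum of successor durations = 19
LF = 23 - 19 = 4

4


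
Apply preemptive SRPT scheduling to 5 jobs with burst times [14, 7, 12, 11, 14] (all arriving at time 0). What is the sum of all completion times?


Since all jobs arrive at t=0, SRPT equals SPT ordering.
SPT order: [7, 11, 12, 14, 14]
Completion times:
  Job 1: p=7, C=7
  Job 2: p=11, C=18
  Job 3: p=12, C=30
  Job 4: p=14, C=44
  Job 5: p=14, C=58
Total completion time = 7 + 18 + 30 + 44 + 58 = 157

157


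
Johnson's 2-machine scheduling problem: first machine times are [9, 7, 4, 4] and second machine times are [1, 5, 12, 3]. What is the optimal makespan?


Apply Johnson's rule:
  Group 1 (a <= b): [(3, 4, 12)]
  Group 2 (a > b): [(2, 7, 5), (4, 4, 3), (1, 9, 1)]
Optimal job order: [3, 2, 4, 1]
Schedule:
  Job 3: M1 done at 4, M2 done at 16
  Job 2: M1 done at 11, M2 done at 21
  Job 4: M1 done at 15, M2 done at 24
  Job 1: M1 done at 24, M2 done at 25
Makespan = 25

25


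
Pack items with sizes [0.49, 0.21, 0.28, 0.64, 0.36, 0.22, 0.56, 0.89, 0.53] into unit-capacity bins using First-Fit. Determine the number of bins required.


Place items sequentially using First-Fit:
  Item 0.49 -> new Bin 1
  Item 0.21 -> Bin 1 (now 0.7)
  Item 0.28 -> Bin 1 (now 0.98)
  Item 0.64 -> new Bin 2
  Item 0.36 -> Bin 2 (now 1.0)
  Item 0.22 -> new Bin 3
  Item 0.56 -> Bin 3 (now 0.78)
  Item 0.89 -> new Bin 4
  Item 0.53 -> new Bin 5
Total bins used = 5

5


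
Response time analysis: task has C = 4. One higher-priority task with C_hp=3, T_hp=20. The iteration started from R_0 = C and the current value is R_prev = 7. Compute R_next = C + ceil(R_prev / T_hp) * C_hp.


R_next = C + ceil(R_prev / T_hp) * C_hp
ceil(7 / 20) = ceil(0.35) = 1
Interference = 1 * 3 = 3
R_next = 4 + 3 = 7
R_next = R_prev, so the iteration has converged (response time = 7).

7


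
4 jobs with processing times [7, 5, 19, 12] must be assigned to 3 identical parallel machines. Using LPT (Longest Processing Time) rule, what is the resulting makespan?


Sort jobs in decreasing order (LPT): [19, 12, 7, 5]
Assign each job to the least loaded machine:
  Machine 1: jobs [19], load = 19
  Machine 2: jobs [12], load = 12
  Machine 3: jobs [7, 5], load = 12
Makespan = max load = 19

19


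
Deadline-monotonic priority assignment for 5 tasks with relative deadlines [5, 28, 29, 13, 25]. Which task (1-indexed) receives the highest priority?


Sort tasks by relative deadline (ascending):
  Task 1: deadline = 5
  Task 4: deadline = 13
  Task 5: deadline = 25
  Task 2: deadline = 28
  Task 3: deadline = 29
Priority order (highest first): [1, 4, 5, 2, 3]
Highest priority task = 1

1


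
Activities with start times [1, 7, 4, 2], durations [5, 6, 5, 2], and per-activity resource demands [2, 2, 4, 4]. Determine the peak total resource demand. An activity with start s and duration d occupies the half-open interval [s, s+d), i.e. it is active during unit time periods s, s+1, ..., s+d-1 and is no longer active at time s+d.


Each activity i is active on [start_i, start_i + duration_i).
Compute total resource usage per time slot:
  t=0: active resources = [], total = 0
  t=1: active resources = [2], total = 2
  t=2: active resources = [2, 4], total = 6
  t=3: active resources = [2, 4], total = 6
  t=4: active resources = [2, 4], total = 6
  t=5: active resources = [2, 4], total = 6
  t=6: active resources = [4], total = 4
  t=7: active resources = [2, 4], total = 6
  t=8: active resources = [2, 4], total = 6
  t=9: active resources = [2], total = 2
  t=10: active resources = [2], total = 2
  t=11: active resources = [2], total = 2
  t=12: active resources = [2], total = 2
Peak resource demand = 6

6


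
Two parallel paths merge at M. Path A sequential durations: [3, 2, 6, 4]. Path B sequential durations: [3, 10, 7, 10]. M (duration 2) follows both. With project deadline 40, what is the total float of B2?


Forward pass: ES(B2) = sum of predecessors on chain B = 3
EF = ES + duration = 3 + 10 = 13
Backward pass: LF(M) = deadline = 40; LS(M) = 40 - 2 = 38
LF(B2) = LS(M) - sum(successors on chain B) = 38 - 17 = 21
LS = LF - duration = 21 - 10 = 11
Total float = LS - ES = 11 - 3 = 8

8


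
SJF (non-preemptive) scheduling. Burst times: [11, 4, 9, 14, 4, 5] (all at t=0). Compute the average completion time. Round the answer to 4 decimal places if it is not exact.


SJF order (ascending): [4, 4, 5, 9, 11, 14]
Completion times:
  Job 1: burst=4, C=4
  Job 2: burst=4, C=8
  Job 3: burst=5, C=13
  Job 4: burst=9, C=22
  Job 5: burst=11, C=33
  Job 6: burst=14, C=47
Average completion = 127/6 = 21.1667

21.1667


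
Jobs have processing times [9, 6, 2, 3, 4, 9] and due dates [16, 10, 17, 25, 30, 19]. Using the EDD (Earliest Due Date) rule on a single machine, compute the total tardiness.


Sort by due date (EDD order): [(6, 10), (9, 16), (2, 17), (9, 19), (3, 25), (4, 30)]
Compute completion times and tardiness:
  Job 1: p=6, d=10, C=6, tardiness=max(0,6-10)=0
  Job 2: p=9, d=16, C=15, tardiness=max(0,15-16)=0
  Job 3: p=2, d=17, C=17, tardiness=max(0,17-17)=0
  Job 4: p=9, d=19, C=26, tardiness=max(0,26-19)=7
  Job 5: p=3, d=25, C=29, tardiness=max(0,29-25)=4
  Job 6: p=4, d=30, C=33, tardiness=max(0,33-30)=3
Total tardiness = 14

14


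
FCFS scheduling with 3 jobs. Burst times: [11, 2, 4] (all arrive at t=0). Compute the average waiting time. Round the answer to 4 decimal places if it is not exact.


FCFS order (as given): [11, 2, 4]
Waiting times:
  Job 1: wait = 0
  Job 2: wait = 11
  Job 3: wait = 13
Sum of waiting times = 24
Average waiting time = 24/3 = 8.0

8.0


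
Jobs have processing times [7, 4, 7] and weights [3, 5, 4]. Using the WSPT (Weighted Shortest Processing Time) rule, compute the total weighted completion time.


Compute p/w ratios and sort ascending (WSPT): [(4, 5), (7, 4), (7, 3)]
Compute weighted completion times:
  Job (p=4,w=5): C=4, w*C=5*4=20
  Job (p=7,w=4): C=11, w*C=4*11=44
  Job (p=7,w=3): C=18, w*C=3*18=54
Total weighted completion time = 118

118


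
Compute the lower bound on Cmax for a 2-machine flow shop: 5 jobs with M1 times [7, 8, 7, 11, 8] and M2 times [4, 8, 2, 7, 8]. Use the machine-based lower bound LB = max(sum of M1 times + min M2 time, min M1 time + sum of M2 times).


LB1 = sum(M1 times) + min(M2 times) = 41 + 2 = 43
LB2 = min(M1 times) + sum(M2 times) = 7 + 29 = 36
Lower bound = max(LB1, LB2) = max(43, 36) = 43

43


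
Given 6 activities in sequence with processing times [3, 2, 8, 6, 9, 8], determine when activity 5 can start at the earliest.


Activity 5 starts after activities 1 through 4 complete.
Predecessor durations: [3, 2, 8, 6]
ES = 3 + 2 + 8 + 6 = 19

19


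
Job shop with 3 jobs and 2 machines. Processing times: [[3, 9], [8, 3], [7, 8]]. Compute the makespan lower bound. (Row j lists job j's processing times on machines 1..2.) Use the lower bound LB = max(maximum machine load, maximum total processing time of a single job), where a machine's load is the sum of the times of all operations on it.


Machine loads:
  Machine 1: 3 + 8 + 7 = 18
  Machine 2: 9 + 3 + 8 = 20
Max machine load = 20
Job totals:
  Job 1: 12
  Job 2: 11
  Job 3: 15
Max job total = 15
Lower bound = max(20, 15) = 20

20


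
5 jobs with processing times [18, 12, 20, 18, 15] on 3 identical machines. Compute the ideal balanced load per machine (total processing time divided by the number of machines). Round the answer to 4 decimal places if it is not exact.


Total processing time = 18 + 12 + 20 + 18 + 15 = 83
Number of machines = 3
Ideal balanced load = 83 / 3 = 27.6667

27.6667


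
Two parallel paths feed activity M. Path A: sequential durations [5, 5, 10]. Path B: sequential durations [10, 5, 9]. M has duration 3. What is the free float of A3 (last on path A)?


ES(A3) = sum of predecessors on chain A = 10
EF(A3) = ES + duration = 10 + 10 = 20
Successor of A3 is M. ES(M) = max(sum(A), sum(B)) = max(20, 24) = 24
Free float = ES(successor) - EF(current) = 24 - 20 = 4

4


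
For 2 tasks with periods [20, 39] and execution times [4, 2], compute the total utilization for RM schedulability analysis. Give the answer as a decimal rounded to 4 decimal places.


Compute individual utilizations (exact fractions):
  Task 1: C/T = 4/20 = 1/5 (approx. 0.2)
  Task 2: C/T = 2/39 (approx. 0.0513)
Total utilization U = 1/5 + 2/39 = 49/195
Rounded to 4 decimal places: U = 0.2513
RM (Liu & Layland) bound for 2 tasks = 0.828427; compare with U = 49/195 (approx. 0.251282)
U <= bound, so schedulable by RM sufficient condition.

0.2513


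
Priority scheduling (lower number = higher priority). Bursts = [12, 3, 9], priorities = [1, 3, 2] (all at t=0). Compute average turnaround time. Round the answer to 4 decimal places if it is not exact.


Sort by priority (ascending = highest first):
Order: [(1, 12), (2, 9), (3, 3)]
Completion times:
  Priority 1, burst=12, C=12
  Priority 2, burst=9, C=21
  Priority 3, burst=3, C=24
Average turnaround = 57/3 = 19.0

19.0


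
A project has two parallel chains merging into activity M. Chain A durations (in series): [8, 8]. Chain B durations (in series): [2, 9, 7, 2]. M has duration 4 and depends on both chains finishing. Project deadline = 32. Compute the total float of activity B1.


Forward pass: ES(B1) = sum of predecessors on chain B = 0
EF = ES + duration = 0 + 2 = 2
Backward pass: LF(M) = deadline = 32; LS(M) = 32 - 4 = 28
LF(B1) = LS(M) - sum(successors on chain B) = 28 - 18 = 10
LS = LF - duration = 10 - 2 = 8
Total float = LS - ES = 8 - 0 = 8

8


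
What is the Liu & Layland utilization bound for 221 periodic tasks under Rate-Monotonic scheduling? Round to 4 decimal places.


Compute 2^(1/221) = 1.0031413363
Subtract 1: 1.0031413363 - 1 = 0.0031413363
Multiply by n: 221 * 0.0031413363 = 0.6942353223
Round to 4 dp: 0.6942

0.6942


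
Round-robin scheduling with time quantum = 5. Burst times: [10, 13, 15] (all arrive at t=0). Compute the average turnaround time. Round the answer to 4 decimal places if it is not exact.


Time quantum = 5
Execution trace:
  J1 runs 5 units, time = 5
  J2 runs 5 units, time = 10
  J3 runs 5 units, time = 15
  J1 runs 5 units, time = 20
  J2 runs 5 units, time = 25
  J3 runs 5 units, time = 30
  J2 runs 3 units, time = 33
  J3 runs 5 units, time = 38
Finish times: [20, 33, 38]
Average turnaround = 91/3 = 30.3333

30.3333


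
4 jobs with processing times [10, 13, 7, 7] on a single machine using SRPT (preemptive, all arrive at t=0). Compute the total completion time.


Since all jobs arrive at t=0, SRPT equals SPT ordering.
SPT order: [7, 7, 10, 13]
Completion times:
  Job 1: p=7, C=7
  Job 2: p=7, C=14
  Job 3: p=10, C=24
  Job 4: p=13, C=37
Total completion time = 7 + 14 + 24 + 37 = 82

82


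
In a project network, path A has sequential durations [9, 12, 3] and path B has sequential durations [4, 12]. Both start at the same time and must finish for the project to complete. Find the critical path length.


Path A total = 9 + 12 + 3 = 24
Path B total = 4 + 12 = 16
Critical path = longest path = max(24, 16) = 24

24


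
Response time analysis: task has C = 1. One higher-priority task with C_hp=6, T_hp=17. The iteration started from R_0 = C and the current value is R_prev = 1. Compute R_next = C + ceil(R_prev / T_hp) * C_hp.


R_next = C + ceil(R_prev / T_hp) * C_hp
ceil(1 / 17) = ceil(0.0588) = 1
Interference = 1 * 6 = 6
R_next = 1 + 6 = 7

7


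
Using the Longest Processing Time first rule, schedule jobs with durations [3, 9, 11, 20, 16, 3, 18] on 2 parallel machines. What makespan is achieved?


Sort jobs in decreasing order (LPT): [20, 18, 16, 11, 9, 3, 3]
Assign each job to the least loaded machine:
  Machine 1: jobs [20, 11, 9], load = 40
  Machine 2: jobs [18, 16, 3, 3], load = 40
Makespan = max load = 40

40


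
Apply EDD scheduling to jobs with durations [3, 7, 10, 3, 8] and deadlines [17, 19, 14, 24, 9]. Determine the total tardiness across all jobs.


Sort by due date (EDD order): [(8, 9), (10, 14), (3, 17), (7, 19), (3, 24)]
Compute completion times and tardiness:
  Job 1: p=8, d=9, C=8, tardiness=max(0,8-9)=0
  Job 2: p=10, d=14, C=18, tardiness=max(0,18-14)=4
  Job 3: p=3, d=17, C=21, tardiness=max(0,21-17)=4
  Job 4: p=7, d=19, C=28, tardiness=max(0,28-19)=9
  Job 5: p=3, d=24, C=31, tardiness=max(0,31-24)=7
Total tardiness = 24

24


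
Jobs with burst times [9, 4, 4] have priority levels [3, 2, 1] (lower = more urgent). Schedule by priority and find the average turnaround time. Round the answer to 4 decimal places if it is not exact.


Sort by priority (ascending = highest first):
Order: [(1, 4), (2, 4), (3, 9)]
Completion times:
  Priority 1, burst=4, C=4
  Priority 2, burst=4, C=8
  Priority 3, burst=9, C=17
Average turnaround = 29/3 = 9.6667

9.6667


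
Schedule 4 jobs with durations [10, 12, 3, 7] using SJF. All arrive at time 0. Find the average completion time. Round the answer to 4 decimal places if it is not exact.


SJF order (ascending): [3, 7, 10, 12]
Completion times:
  Job 1: burst=3, C=3
  Job 2: burst=7, C=10
  Job 3: burst=10, C=20
  Job 4: burst=12, C=32
Average completion = 65/4 = 16.25

16.25


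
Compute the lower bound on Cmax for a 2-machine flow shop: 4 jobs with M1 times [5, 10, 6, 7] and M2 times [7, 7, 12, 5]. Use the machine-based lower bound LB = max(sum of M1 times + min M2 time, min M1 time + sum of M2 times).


LB1 = sum(M1 times) + min(M2 times) = 28 + 5 = 33
LB2 = min(M1 times) + sum(M2 times) = 5 + 31 = 36
Lower bound = max(LB1, LB2) = max(33, 36) = 36

36


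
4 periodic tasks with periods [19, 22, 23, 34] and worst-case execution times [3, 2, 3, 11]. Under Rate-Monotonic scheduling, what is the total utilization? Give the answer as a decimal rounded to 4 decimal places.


Compute individual utilizations (exact fractions):
  Task 1: C/T = 3/19 (approx. 0.1579)
  Task 2: C/T = 2/22 = 1/11 (approx. 0.0909)
  Task 3: C/T = 3/23 (approx. 0.1304)
  Task 4: C/T = 11/34 (approx. 0.3235)
Total utilization U = 3/19 + 1/11 + 3/23 + 11/34 = 114859/163438
Rounded to 4 decimal places: U = 0.7028
RM (Liu & Layland) bound for 4 tasks = 0.756828; compare with U = 114859/163438 (approx. 0.702768)
U <= bound, so schedulable by RM sufficient condition.

0.7028


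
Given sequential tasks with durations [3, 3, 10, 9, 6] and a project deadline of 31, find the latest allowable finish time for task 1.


LF(activity 1) = deadline - sum of successor durations
Successors: activities 2 through 5 with durations [3, 10, 9, 6]
Sum of successor durations = 28
LF = 31 - 28 = 3

3
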